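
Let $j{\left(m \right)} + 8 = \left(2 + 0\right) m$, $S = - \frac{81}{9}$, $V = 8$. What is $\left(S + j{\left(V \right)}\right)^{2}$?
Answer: $1$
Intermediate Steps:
$S = -9$ ($S = \left(-81\right) \frac{1}{9} = -9$)
$j{\left(m \right)} = -8 + 2 m$ ($j{\left(m \right)} = -8 + \left(2 + 0\right) m = -8 + 2 m$)
$\left(S + j{\left(V \right)}\right)^{2} = \left(-9 + \left(-8 + 2 \cdot 8\right)\right)^{2} = \left(-9 + \left(-8 + 16\right)\right)^{2} = \left(-9 + 8\right)^{2} = \left(-1\right)^{2} = 1$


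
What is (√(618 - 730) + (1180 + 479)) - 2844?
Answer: -1185 + 4*I*√7 ≈ -1185.0 + 10.583*I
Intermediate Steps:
(√(618 - 730) + (1180 + 479)) - 2844 = (√(-112) + 1659) - 2844 = (4*I*√7 + 1659) - 2844 = (1659 + 4*I*√7) - 2844 = -1185 + 4*I*√7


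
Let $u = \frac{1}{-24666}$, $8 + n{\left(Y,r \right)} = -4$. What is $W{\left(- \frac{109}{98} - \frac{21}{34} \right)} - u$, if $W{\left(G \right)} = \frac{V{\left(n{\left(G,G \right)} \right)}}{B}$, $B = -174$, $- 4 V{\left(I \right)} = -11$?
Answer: $- \frac{15035}{953752} \approx -0.015764$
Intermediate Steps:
$n{\left(Y,r \right)} = -12$ ($n{\left(Y,r \right)} = -8 - 4 = -12$)
$V{\left(I \right)} = \frac{11}{4}$ ($V{\left(I \right)} = \left(- \frac{1}{4}\right) \left(-11\right) = \frac{11}{4}$)
$u = - \frac{1}{24666} \approx -4.0542 \cdot 10^{-5}$
$W{\left(G \right)} = - \frac{11}{696}$ ($W{\left(G \right)} = \frac{11}{4 \left(-174\right)} = \frac{11}{4} \left(- \frac{1}{174}\right) = - \frac{11}{696}$)
$W{\left(- \frac{109}{98} - \frac{21}{34} \right)} - u = - \frac{11}{696} - - \frac{1}{24666} = - \frac{11}{696} + \frac{1}{24666} = - \frac{15035}{953752}$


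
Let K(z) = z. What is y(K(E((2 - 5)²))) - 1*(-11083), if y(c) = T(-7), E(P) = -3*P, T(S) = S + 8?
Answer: 11084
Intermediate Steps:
T(S) = 8 + S
y(c) = 1 (y(c) = 8 - 7 = 1)
y(K(E((2 - 5)²))) - 1*(-11083) = 1 - 1*(-11083) = 1 + 11083 = 11084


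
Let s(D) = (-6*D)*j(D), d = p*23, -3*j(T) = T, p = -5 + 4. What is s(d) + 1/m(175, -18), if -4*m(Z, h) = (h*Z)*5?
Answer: 8331752/7875 ≈ 1058.0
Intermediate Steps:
p = -1
j(T) = -T/3
m(Z, h) = -5*Z*h/4 (m(Z, h) = -h*Z*5/4 = -Z*h*5/4 = -5*Z*h/4)
d = -23 (d = -1*23 = -23)
s(D) = 2*D**2 (s(D) = (-6*D)*(-D/3) = 2*D**2)
s(d) + 1/m(175, -18) = 2*(-23)**2 + 1/(-5/4*175*(-18)) = 2*529 + 1/(7875/2) = 1058 + 2/7875 = 8331752/7875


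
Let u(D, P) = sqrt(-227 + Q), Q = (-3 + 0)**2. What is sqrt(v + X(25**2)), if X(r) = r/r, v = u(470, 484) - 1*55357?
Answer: sqrt(-55356 + I*sqrt(218)) ≈ 0.0314 + 235.28*I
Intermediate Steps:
Q = 9 (Q = (-3)**2 = 9)
u(D, P) = I*sqrt(218) (u(D, P) = sqrt(-227 + 9) = sqrt(-218) = I*sqrt(218))
v = -55357 + I*sqrt(218) (v = I*sqrt(218) - 1*55357 = I*sqrt(218) - 55357 = -55357 + I*sqrt(218) ≈ -55357.0 + 14.765*I)
X(r) = 1
sqrt(v + X(25**2)) = sqrt((-55357 + I*sqrt(218)) + 1) = sqrt(-55356 + I*sqrt(218))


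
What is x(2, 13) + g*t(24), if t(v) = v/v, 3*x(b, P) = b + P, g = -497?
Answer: -492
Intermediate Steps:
x(b, P) = P/3 + b/3 (x(b, P) = (b + P)/3 = (P + b)/3 = P/3 + b/3)
t(v) = 1
x(2, 13) + g*t(24) = ((⅓)*13 + (⅓)*2) - 497*1 = (13/3 + ⅔) - 497 = 5 - 497 = -492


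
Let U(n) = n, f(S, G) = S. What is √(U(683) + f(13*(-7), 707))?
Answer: 4*√37 ≈ 24.331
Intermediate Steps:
√(U(683) + f(13*(-7), 707)) = √(683 + 13*(-7)) = √(683 - 91) = √592 = 4*√37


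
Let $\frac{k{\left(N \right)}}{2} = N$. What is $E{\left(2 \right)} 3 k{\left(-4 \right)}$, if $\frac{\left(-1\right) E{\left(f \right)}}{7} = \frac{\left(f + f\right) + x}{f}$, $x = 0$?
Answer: $336$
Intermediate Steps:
$k{\left(N \right)} = 2 N$
$E{\left(f \right)} = -14$ ($E{\left(f \right)} = - 7 \frac{\left(f + f\right) + 0}{f} = - 7 \frac{2 f + 0}{f} = - 7 \frac{2 f}{f} = \left(-7\right) 2 = -14$)
$E{\left(2 \right)} 3 k{\left(-4 \right)} = \left(-14\right) 3 \cdot 2 \left(-4\right) = \left(-42\right) \left(-8\right) = 336$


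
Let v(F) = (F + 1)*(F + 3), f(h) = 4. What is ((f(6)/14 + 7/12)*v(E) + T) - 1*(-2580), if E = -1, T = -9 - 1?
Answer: 2570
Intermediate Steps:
T = -10
v(F) = (1 + F)*(3 + F)
((f(6)/14 + 7/12)*v(E) + T) - 1*(-2580) = ((4/14 + 7/12)*(3 + (-1)² + 4*(-1)) - 10) - 1*(-2580) = ((4*(1/14) + 7*(1/12))*(3 + 1 - 4) - 10) + 2580 = ((2/7 + 7/12)*0 - 10) + 2580 = ((73/84)*0 - 10) + 2580 = (0 - 10) + 2580 = -10 + 2580 = 2570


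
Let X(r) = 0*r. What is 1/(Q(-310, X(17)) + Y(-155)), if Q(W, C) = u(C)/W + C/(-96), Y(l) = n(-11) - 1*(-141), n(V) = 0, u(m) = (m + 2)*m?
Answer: 1/141 ≈ 0.0070922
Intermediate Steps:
u(m) = m*(2 + m) (u(m) = (2 + m)*m = m*(2 + m))
X(r) = 0
Y(l) = 141 (Y(l) = 0 - 1*(-141) = 0 + 141 = 141)
Q(W, C) = -C/96 + C*(2 + C)/W (Q(W, C) = (C*(2 + C))/W + C/(-96) = C*(2 + C)/W + C*(-1/96) = C*(2 + C)/W - C/96 = -C/96 + C*(2 + C)/W)
1/(Q(-310, X(17)) + Y(-155)) = 1/((1/96)*0*(192 - 1*(-310) + 96*0)/(-310) + 141) = 1/((1/96)*0*(-1/310)*(192 + 310 + 0) + 141) = 1/((1/96)*0*(-1/310)*502 + 141) = 1/(0 + 141) = 1/141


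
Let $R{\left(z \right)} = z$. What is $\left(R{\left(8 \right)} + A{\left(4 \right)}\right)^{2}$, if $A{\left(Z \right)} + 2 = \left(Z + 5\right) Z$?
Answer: $1764$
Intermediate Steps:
$A{\left(Z \right)} = -2 + Z \left(5 + Z\right)$ ($A{\left(Z \right)} = -2 + \left(Z + 5\right) Z = -2 + \left(5 + Z\right) Z = -2 + Z \left(5 + Z\right)$)
$\left(R{\left(8 \right)} + A{\left(4 \right)}\right)^{2} = \left(8 + \left(-2 + 4^{2} + 5 \cdot 4\right)\right)^{2} = \left(8 + \left(-2 + 16 + 20\right)\right)^{2} = \left(8 + 34\right)^{2} = 42^{2} = 1764$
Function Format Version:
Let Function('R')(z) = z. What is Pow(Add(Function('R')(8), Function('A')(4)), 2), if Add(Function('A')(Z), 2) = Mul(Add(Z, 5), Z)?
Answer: 1764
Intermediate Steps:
Function('A')(Z) = Add(-2, Mul(Z, Add(5, Z))) (Function('A')(Z) = Add(-2, Mul(Add(Z, 5), Z)) = Add(-2, Mul(Add(5, Z), Z)) = Add(-2, Mul(Z, Add(5, Z))))
Pow(Add(Function('R')(8), Function('A')(4)), 2) = Pow(Add(8, Add(-2, Pow(4, 2), Mul(5, 4))), 2) = Pow(Add(8, Add(-2, 16, 20)), 2) = Pow(Add(8, 34), 2) = Pow(42, 2) = 1764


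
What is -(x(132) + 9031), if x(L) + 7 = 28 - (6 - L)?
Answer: -9178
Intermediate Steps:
x(L) = 15 + L (x(L) = -7 + (28 - (6 - L)) = -7 + (28 + (-6 + L)) = -7 + (22 + L) = 15 + L)
-(x(132) + 9031) = -((15 + 132) + 9031) = -(147 + 9031) = -1*9178 = -9178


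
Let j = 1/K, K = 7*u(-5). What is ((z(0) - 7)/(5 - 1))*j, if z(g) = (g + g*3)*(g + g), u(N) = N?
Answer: 1/20 ≈ 0.050000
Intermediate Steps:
z(g) = 8*g² (z(g) = (g + 3*g)*(2*g) = (4*g)*(2*g) = 8*g²)
K = -35 (K = 7*(-5) = -35)
j = -1/35 (j = 1/(-35) = -1/35 ≈ -0.028571)
((z(0) - 7)/(5 - 1))*j = ((8*0² - 7)/(5 - 1))*(-1/35) = ((8*0 - 7)/4)*(-1/35) = ((0 - 7)*(¼))*(-1/35) = -7*¼*(-1/35) = -7/4*(-1/35) = 1/20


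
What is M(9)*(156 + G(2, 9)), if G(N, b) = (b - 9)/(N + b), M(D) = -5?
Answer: -780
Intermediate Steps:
G(N, b) = (-9 + b)/(N + b)
M(9)*(156 + G(2, 9)) = -5*(156 + (-9 + 9)/(2 + 9)) = -5*(156 + 0/11) = -5*(156 + (1/11)*0) = -5*(156 + 0) = -5*156 = -780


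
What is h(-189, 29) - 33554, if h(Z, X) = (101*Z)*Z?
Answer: 3574267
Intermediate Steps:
h(Z, X) = 101*Z²
h(-189, 29) - 33554 = 101*(-189)² - 33554 = 101*35721 - 33554 = 3607821 - 33554 = 3574267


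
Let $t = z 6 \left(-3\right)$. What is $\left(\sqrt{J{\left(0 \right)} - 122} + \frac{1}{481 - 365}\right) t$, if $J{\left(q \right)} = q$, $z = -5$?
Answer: $\frac{45}{58} + 90 i \sqrt{122} \approx 0.77586 + 994.08 i$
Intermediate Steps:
$t = 90$ ($t = \left(-5\right) 6 \left(-3\right) = \left(-30\right) \left(-3\right) = 90$)
$\left(\sqrt{J{\left(0 \right)} - 122} + \frac{1}{481 - 365}\right) t = \left(\sqrt{0 - 122} + \frac{1}{481 - 365}\right) 90 = \left(\sqrt{-122} + \frac{1}{116}\right) 90 = \left(i \sqrt{122} + \frac{1}{116}\right) 90 = \left(\frac{1}{116} + i \sqrt{122}\right) 90 = \frac{45}{58} + 90 i \sqrt{122}$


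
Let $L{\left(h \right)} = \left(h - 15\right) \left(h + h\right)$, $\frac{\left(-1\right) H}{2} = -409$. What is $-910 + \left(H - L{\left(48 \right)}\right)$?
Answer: $-3260$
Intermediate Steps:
$H = 818$ ($H = \left(-2\right) \left(-409\right) = 818$)
$L{\left(h \right)} = 2 h \left(-15 + h\right)$ ($L{\left(h \right)} = \left(-15 + h\right) 2 h = 2 h \left(-15 + h\right)$)
$-910 + \left(H - L{\left(48 \right)}\right) = -910 + \left(818 - 2 \cdot 48 \left(-15 + 48\right)\right) = -910 + \left(818 - 2 \cdot 48 \cdot 33\right) = -910 + \left(818 - 3168\right) = -910 - 2350 = -3260$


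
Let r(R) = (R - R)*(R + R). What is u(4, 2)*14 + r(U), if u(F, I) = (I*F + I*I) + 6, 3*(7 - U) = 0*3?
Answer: 252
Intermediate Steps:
U = 7 (U = 7 - 0*3 = 7 - ⅓*0 = 7 + 0 = 7)
r(R) = 0 (r(R) = 0*(2*R) = 0)
u(F, I) = 6 + I² + F*I (u(F, I) = (F*I + I²) + 6 = (I² + F*I) + 6 = 6 + I² + F*I)
u(4, 2)*14 + r(U) = (6 + 2² + 4*2)*14 + 0 = (6 + 4 + 8)*14 + 0 = 18*14 + 0 = 252 + 0 = 252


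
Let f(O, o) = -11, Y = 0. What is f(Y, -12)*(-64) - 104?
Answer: 600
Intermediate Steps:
f(Y, -12)*(-64) - 104 = -11*(-64) - 104 = 704 - 104 = 600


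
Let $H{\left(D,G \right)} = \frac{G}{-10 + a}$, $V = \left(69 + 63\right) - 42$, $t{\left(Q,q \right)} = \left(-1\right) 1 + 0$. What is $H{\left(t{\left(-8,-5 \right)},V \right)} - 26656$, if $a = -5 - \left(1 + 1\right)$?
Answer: $- \frac{453242}{17} \approx -26661.0$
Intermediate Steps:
$a = -7$ ($a = -5 - 2 = -7$)
$t{\left(Q,q \right)} = -1$ ($t{\left(Q,q \right)} = -1 + 0 = -1$)
$V = 90$ ($V = 132 - 42 = 90$)
$H{\left(D,G \right)} = - \frac{G}{17}$ ($H{\left(D,G \right)} = \frac{G}{-10 - 7} = \frac{G}{-17} = G \left(- \frac{1}{17}\right) = - \frac{G}{17}$)
$H{\left(t{\left(-8,-5 \right)},V \right)} - 26656 = \left(- \frac{1}{17}\right) 90 - 26656 = - \frac{90}{17} - 26656 = - \frac{453242}{17}$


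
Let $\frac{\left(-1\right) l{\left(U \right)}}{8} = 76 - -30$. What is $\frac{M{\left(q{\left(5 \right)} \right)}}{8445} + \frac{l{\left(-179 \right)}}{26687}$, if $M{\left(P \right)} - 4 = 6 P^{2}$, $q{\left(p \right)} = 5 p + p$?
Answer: $\frac{137055188}{225371715} \approx 0.60813$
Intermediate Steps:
$q{\left(p \right)} = 6 p$
$M{\left(P \right)} = 4 + 6 P^{2}$
$l{\left(U \right)} = -848$ ($l{\left(U \right)} = - 8 \left(76 - -30\right) = - 8 \left(76 + 30\right) = \left(-8\right) 106 = -848$)
$\frac{M{\left(q{\left(5 \right)} \right)}}{8445} + \frac{l{\left(-179 \right)}}{26687} = \frac{4 + 6 \left(6 \cdot 5\right)^{2}}{8445} - \frac{848}{26687} = \left(4 + 6 \cdot 30^{2}\right) \frac{1}{8445} - \frac{848}{26687} = \left(4 + 6 \cdot 900\right) \frac{1}{8445} - \frac{848}{26687} = \left(4 + 5400\right) \frac{1}{8445} - \frac{848}{26687} = 5404 \cdot \frac{1}{8445} - \frac{848}{26687} = \frac{5404}{8445} - \frac{848}{26687} = \frac{137055188}{225371715}$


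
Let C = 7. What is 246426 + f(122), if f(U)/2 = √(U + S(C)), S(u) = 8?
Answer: 246426 + 2*√130 ≈ 2.4645e+5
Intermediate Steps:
f(U) = 2*√(8 + U) (f(U) = 2*√(U + 8) = 2*√(8 + U))
246426 + f(122) = 246426 + 2*√(8 + 122) = 246426 + 2*√130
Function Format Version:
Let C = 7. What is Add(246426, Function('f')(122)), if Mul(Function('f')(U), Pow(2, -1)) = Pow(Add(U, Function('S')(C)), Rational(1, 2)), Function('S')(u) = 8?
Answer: Add(246426, Mul(2, Pow(130, Rational(1, 2)))) ≈ 2.4645e+5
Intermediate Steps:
Function('f')(U) = Mul(2, Pow(Add(8, U), Rational(1, 2))) (Function('f')(U) = Mul(2, Pow(Add(U, 8), Rational(1, 2))) = Mul(2, Pow(Add(8, U), Rational(1, 2))))
Add(246426, Function('f')(122)) = Add(246426, Mul(2, Pow(Add(8, 122), Rational(1, 2)))) = Add(246426, Mul(2, Pow(130, Rational(1, 2))))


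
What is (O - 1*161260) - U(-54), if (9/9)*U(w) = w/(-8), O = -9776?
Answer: -684171/4 ≈ -1.7104e+5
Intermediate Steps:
U(w) = -w/8 (U(w) = w/(-8) = w*(-⅛) = -w/8)
(O - 1*161260) - U(-54) = (-9776 - 1*161260) - (-1)*(-54)/8 = (-9776 - 161260) - 1*27/4 = -171036 - 27/4 = -684171/4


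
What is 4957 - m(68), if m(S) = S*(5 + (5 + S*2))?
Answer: -4971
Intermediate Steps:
m(S) = S*(10 + 2*S) (m(S) = S*(5 + (5 + 2*S)) = S*(10 + 2*S))
4957 - m(68) = 4957 - 2*68*(5 + 68) = 4957 - 2*68*73 = 4957 - 1*9928 = 4957 - 9928 = -4971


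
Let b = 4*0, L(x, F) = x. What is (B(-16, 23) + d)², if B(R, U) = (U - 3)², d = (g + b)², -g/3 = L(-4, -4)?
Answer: 295936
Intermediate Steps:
g = 12 (g = -3*(-4) = 12)
b = 0
d = 144 (d = (12 + 0)² = 12² = 144)
B(R, U) = (-3 + U)²
(B(-16, 23) + d)² = ((-3 + 23)² + 144)² = (20² + 144)² = (400 + 144)² = 544² = 295936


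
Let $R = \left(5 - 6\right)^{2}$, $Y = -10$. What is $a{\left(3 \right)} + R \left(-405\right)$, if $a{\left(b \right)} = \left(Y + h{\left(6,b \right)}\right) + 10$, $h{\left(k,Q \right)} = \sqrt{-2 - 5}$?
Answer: $-405 + i \sqrt{7} \approx -405.0 + 2.6458 i$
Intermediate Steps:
$R = 1$ ($R = \left(-1\right)^{2} = 1$)
$h{\left(k,Q \right)} = i \sqrt{7}$ ($h{\left(k,Q \right)} = \sqrt{-7} = i \sqrt{7}$)
$a{\left(b \right)} = i \sqrt{7}$ ($a{\left(b \right)} = \left(-10 + i \sqrt{7}\right) + 10 = i \sqrt{7}$)
$a{\left(3 \right)} + R \left(-405\right) = i \sqrt{7} + 1 \left(-405\right) = i \sqrt{7} - 405 = -405 + i \sqrt{7}$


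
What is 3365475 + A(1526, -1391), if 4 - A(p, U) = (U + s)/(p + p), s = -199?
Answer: 5135721749/1526 ≈ 3.3655e+6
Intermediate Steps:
A(p, U) = 4 - (-199 + U)/(2*p) (A(p, U) = 4 - (U - 199)/(p + p) = 4 - (-199 + U)/(2*p))
3365475 + A(1526, -1391) = 3365475 + (1/2)*(199 - 1*(-1391) + 8*1526)/1526 = 3365475 + (1/2)*(1/1526)*(199 + 1391 + 12208) = 3365475 + (1/2)*(1/1526)*13798 = 3365475 + 6899/1526 = 5135721749/1526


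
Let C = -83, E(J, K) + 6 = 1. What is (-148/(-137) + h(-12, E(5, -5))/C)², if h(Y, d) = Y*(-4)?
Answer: 32581264/129299641 ≈ 0.25198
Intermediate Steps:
E(J, K) = -5 (E(J, K) = -6 + 1 = -5)
h(Y, d) = -4*Y
(-148/(-137) + h(-12, E(5, -5))/C)² = (-148/(-137) - 4*(-12)/(-83))² = (-148*(-1/137) + 48*(-1/83))² = (148/137 - 48/83)² = (5708/11371)² = 32581264/129299641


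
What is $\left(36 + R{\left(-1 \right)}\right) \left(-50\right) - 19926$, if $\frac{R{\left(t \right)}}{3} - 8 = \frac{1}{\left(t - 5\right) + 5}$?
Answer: $-22776$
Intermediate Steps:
$R{\left(t \right)} = 24 + \frac{3}{t}$ ($R{\left(t \right)} = 24 + \frac{3}{\left(t - 5\right) + 5} = 24 + \frac{3}{\left(-5 + t\right) + 5} = 24 + \frac{3}{t}$)
$\left(36 + R{\left(-1 \right)}\right) \left(-50\right) - 19926 = \left(36 + \left(24 + \frac{3}{-1}\right)\right) \left(-50\right) - 19926 = \left(36 + \left(24 + 3 \left(-1\right)\right)\right) \left(-50\right) - 19926 = \left(36 + \left(24 - 3\right)\right) \left(-50\right) - 19926 = \left(36 + 21\right) \left(-50\right) - 19926 = 57 \left(-50\right) - 19926 = -2850 - 19926 = -22776$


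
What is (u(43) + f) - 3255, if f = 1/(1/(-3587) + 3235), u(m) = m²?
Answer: -16315141677/11603944 ≈ -1406.0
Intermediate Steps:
f = 3587/11603944 (f = 1/(-1/3587 + 3235) = 1/(11603944/3587) = 3587/11603944 ≈ 0.00030912)
(u(43) + f) - 3255 = (43² + 3587/11603944) - 3255 = (1849 + 3587/11603944) - 3255 = 21455696043/11603944 - 3255 = -16315141677/11603944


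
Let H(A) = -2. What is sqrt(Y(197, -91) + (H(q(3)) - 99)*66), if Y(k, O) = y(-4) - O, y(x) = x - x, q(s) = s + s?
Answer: 5*I*sqrt(263) ≈ 81.086*I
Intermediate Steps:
q(s) = 2*s
y(x) = 0
Y(k, O) = -O (Y(k, O) = 0 - O = -O)
sqrt(Y(197, -91) + (H(q(3)) - 99)*66) = sqrt(-1*(-91) + (-2 - 99)*66) = sqrt(91 - 101*66) = sqrt(91 - 6666) = sqrt(-6575) = 5*I*sqrt(263)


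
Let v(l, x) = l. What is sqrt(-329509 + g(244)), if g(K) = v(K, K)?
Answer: 9*I*sqrt(4065) ≈ 573.82*I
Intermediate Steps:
g(K) = K
sqrt(-329509 + g(244)) = sqrt(-329509 + 244) = sqrt(-329265) = 9*I*sqrt(4065)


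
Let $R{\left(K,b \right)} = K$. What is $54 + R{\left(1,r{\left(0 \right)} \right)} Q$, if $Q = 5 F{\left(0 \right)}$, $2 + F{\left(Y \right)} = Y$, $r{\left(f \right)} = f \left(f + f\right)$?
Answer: $44$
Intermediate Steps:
$r{\left(f \right)} = 2 f^{2}$ ($r{\left(f \right)} = f 2 f = 2 f^{2}$)
$F{\left(Y \right)} = -2 + Y$
$Q = -10$ ($Q = 5 \left(-2 + 0\right) = 5 \left(-2\right) = -10$)
$54 + R{\left(1,r{\left(0 \right)} \right)} Q = 54 + 1 \left(-10\right) = 54 - 10 = 44$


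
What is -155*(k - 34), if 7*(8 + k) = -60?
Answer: 54870/7 ≈ 7838.6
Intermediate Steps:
k = -116/7 (k = -8 + (⅐)*(-60) = -8 - 60/7 = -116/7 ≈ -16.571)
-155*(k - 34) = -155*(-116/7 - 34) = -155*(-354/7) = 54870/7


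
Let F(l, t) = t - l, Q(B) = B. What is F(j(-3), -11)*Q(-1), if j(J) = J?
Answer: 8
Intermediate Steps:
F(j(-3), -11)*Q(-1) = (-11 - 1*(-3))*(-1) = (-11 + 3)*(-1) = -8*(-1) = 8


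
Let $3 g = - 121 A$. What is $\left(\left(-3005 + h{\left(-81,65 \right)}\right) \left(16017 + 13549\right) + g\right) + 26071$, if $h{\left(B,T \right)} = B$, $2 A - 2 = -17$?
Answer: $- \frac{182428605}{2} \approx -9.1214 \cdot 10^{7}$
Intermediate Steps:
$A = - \frac{15}{2}$ ($A = 1 + \frac{1}{2} \left(-17\right) = 1 - \frac{17}{2} = - \frac{15}{2} \approx -7.5$)
$g = \frac{605}{2}$ ($g = \frac{\left(-121\right) \left(- \frac{15}{2}\right)}{3} = \frac{1}{3} \cdot \frac{1815}{2} = \frac{605}{2} \approx 302.5$)
$\left(\left(-3005 + h{\left(-81,65 \right)}\right) \left(16017 + 13549\right) + g\right) + 26071 = \left(\left(-3005 - 81\right) \left(16017 + 13549\right) + \frac{605}{2}\right) + 26071 = \left(\left(-3086\right) 29566 + \frac{605}{2}\right) + 26071 = \left(-91240676 + \frac{605}{2}\right) + 26071 = - \frac{182480747}{2} + 26071 = - \frac{182428605}{2}$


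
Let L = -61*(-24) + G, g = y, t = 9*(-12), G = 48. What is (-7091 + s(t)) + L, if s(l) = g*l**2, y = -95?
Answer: -1113659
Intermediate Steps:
t = -108
g = -95
s(l) = -95*l**2
L = 1512 (L = -61*(-24) + 48 = 1464 + 48 = 1512)
(-7091 + s(t)) + L = (-7091 - 95*(-108)**2) + 1512 = (-7091 - 95*11664) + 1512 = (-7091 - 1108080) + 1512 = -1115171 + 1512 = -1113659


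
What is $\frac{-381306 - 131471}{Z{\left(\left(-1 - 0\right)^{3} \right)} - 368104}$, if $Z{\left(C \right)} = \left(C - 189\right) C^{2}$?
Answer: $\frac{512777}{368294} \approx 1.3923$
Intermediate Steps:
$Z{\left(C \right)} = C^{2} \left(-189 + C\right)$ ($Z{\left(C \right)} = \left(C - 189\right) C^{2} = \left(-189 + C\right) C^{2} = C^{2} \left(-189 + C\right)$)
$\frac{-381306 - 131471}{Z{\left(\left(-1 - 0\right)^{3} \right)} - 368104} = \frac{-381306 - 131471}{\left(\left(-1 - 0\right)^{3}\right)^{2} \left(-189 + \left(-1 - 0\right)^{3}\right) - 368104} = - \frac{512777}{\left(\left(-1 + 0\right)^{3}\right)^{2} \left(-189 + \left(-1 + 0\right)^{3}\right) - 368104} = - \frac{512777}{\left(\left(-1\right)^{3}\right)^{2} \left(-189 + \left(-1\right)^{3}\right) - 368104} = - \frac{512777}{\left(-1\right)^{2} \left(-189 - 1\right) - 368104} = - \frac{512777}{1 \left(-190\right) - 368104} = - \frac{512777}{-190 - 368104} = - \frac{512777}{-368294} = \left(-512777\right) \left(- \frac{1}{368294}\right) = \frac{512777}{368294}$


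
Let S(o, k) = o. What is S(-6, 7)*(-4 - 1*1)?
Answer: 30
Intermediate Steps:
S(-6, 7)*(-4 - 1*1) = -6*(-4 - 1*1) = -6*(-4 - 1) = -6*(-5) = 30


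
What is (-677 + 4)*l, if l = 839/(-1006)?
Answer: 564647/1006 ≈ 561.28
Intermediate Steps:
l = -839/1006 (l = 839*(-1/1006) = -839/1006 ≈ -0.83400)
(-677 + 4)*l = (-677 + 4)*(-839/1006) = -673*(-839/1006) = 564647/1006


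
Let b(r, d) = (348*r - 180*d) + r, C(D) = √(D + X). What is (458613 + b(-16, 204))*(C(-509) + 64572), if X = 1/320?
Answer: 26881904748 + 416309*I*√814395/40 ≈ 2.6882e+10 + 9.3923e+6*I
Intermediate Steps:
X = 1/320 ≈ 0.0031250
C(D) = √(1/320 + D) (C(D) = √(D + 1/320) = √(1/320 + D))
b(r, d) = -180*d + 349*r (b(r, d) = (-180*d + 348*r) + r = -180*d + 349*r)
(458613 + b(-16, 204))*(C(-509) + 64572) = (458613 + (-180*204 + 349*(-16)))*(√(5 + 1600*(-509))/40 + 64572) = (458613 + (-36720 - 5584))*(√(5 - 814400)/40 + 64572) = (458613 - 42304)*(√(-814395)/40 + 64572) = 416309*((I*√814395)/40 + 64572) = 416309*(I*√814395/40 + 64572) = 416309*(64572 + I*√814395/40) = 26881904748 + 416309*I*√814395/40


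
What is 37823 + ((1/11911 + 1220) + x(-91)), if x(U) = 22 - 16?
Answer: 465112640/11911 ≈ 39049.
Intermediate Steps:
x(U) = 6
37823 + ((1/11911 + 1220) + x(-91)) = 37823 + ((1/11911 + 1220) + 6) = 37823 + (14531421/11911 + 6) = 37823 + 14602887/11911 = 465112640/11911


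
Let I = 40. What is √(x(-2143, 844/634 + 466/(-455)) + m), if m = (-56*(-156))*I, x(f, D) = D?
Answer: 32*√7099280883695/144235 ≈ 591.13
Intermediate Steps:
m = 349440 (m = -56*(-156)*40 = 8736*40 = 349440)
√(x(-2143, 844/634 + 466/(-455)) + m) = √((844/634 + 466/(-455)) + 349440) = √((844*(1/634) + 466*(-1/455)) + 349440) = √((422/317 - 466/455) + 349440) = √(44288/144235 + 349440) = √(50401522688/144235) = 32*√7099280883695/144235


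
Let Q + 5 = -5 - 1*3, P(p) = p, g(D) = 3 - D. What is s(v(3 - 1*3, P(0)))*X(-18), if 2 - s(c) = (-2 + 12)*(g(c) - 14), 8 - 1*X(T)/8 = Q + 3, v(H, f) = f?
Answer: 16128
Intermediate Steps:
Q = -13 (Q = -5 + (-5 - 1*3) = -5 + (-5 - 3) = -5 - 8 = -13)
X(T) = 144 (X(T) = 64 - 8*(-13 + 3) = 64 - 8*(-10) = 64 + 80 = 144)
s(c) = 112 + 10*c (s(c) = 2 - (-2 + 12)*((3 - c) - 14) = 2 - 10*(-11 - c) = 2 - (-110 - 10*c) = 2 + (110 + 10*c) = 112 + 10*c)
s(v(3 - 1*3, P(0)))*X(-18) = (112 + 10*0)*144 = (112 + 0)*144 = 112*144 = 16128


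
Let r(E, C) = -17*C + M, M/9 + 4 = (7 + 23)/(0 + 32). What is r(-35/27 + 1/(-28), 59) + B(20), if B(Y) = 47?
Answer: -15737/16 ≈ -983.56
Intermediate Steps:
M = -441/16 (M = -36 + 9*((7 + 23)/(0 + 32)) = -36 + 9*(30/32) = -36 + 9*(30*(1/32)) = -36 + 9*(15/16) = -36 + 135/16 = -441/16 ≈ -27.563)
r(E, C) = -441/16 - 17*C (r(E, C) = -17*C - 441/16 = -441/16 - 17*C)
r(-35/27 + 1/(-28), 59) + B(20) = (-441/16 - 17*59) + 47 = (-441/16 - 1003) + 47 = -16489/16 + 47 = -15737/16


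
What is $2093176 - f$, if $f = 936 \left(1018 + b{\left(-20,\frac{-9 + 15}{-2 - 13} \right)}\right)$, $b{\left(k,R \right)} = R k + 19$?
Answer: $1115056$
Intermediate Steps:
$b{\left(k,R \right)} = 19 + R k$
$f = 978120$ ($f = 936 \left(1018 + \left(19 + \frac{-9 + 15}{-2 - 13} \left(-20\right)\right)\right) = 936 \left(1018 + \left(19 + \frac{6}{-15} \left(-20\right)\right)\right) = 936 \left(1018 + \left(19 + 6 \left(- \frac{1}{15}\right) \left(-20\right)\right)\right) = 936 \left(1018 + \left(19 - -8\right)\right) = 936 \left(1018 + \left(19 + 8\right)\right) = 936 \left(1018 + 27\right) = 936 \cdot 1045 = 978120$)
$2093176 - f = 2093176 - 978120 = 1115056$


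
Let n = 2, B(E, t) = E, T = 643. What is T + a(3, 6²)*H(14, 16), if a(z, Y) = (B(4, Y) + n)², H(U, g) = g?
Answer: 1219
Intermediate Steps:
a(z, Y) = 36 (a(z, Y) = (4 + 2)² = 6² = 36)
T + a(3, 6²)*H(14, 16) = 643 + 36*16 = 643 + 576 = 1219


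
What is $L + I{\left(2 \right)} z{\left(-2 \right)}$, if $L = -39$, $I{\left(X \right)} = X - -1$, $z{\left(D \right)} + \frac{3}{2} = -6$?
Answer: $- \frac{123}{2} \approx -61.5$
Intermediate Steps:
$z{\left(D \right)} = - \frac{15}{2}$ ($z{\left(D \right)} = - \frac{3}{2} - 6 = - \frac{15}{2}$)
$I{\left(X \right)} = 1 + X$ ($I{\left(X \right)} = X + 1 = 1 + X$)
$L + I{\left(2 \right)} z{\left(-2 \right)} = -39 + \left(1 + 2\right) \left(- \frac{15}{2}\right) = -39 + 3 \left(- \frac{15}{2}\right) = -39 - \frac{45}{2} = - \frac{123}{2}$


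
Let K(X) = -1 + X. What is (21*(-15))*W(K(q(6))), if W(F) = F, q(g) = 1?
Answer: 0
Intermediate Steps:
(21*(-15))*W(K(q(6))) = (21*(-15))*(-1 + 1) = -315*0 = 0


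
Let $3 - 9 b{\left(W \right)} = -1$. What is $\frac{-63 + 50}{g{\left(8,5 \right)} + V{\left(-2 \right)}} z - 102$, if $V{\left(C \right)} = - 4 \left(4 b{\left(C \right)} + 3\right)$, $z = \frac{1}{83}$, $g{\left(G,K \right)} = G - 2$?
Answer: $- \frac{998871}{9794} \approx -101.99$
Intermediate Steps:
$b{\left(W \right)} = \frac{4}{9}$ ($b{\left(W \right)} = \frac{1}{3} - - \frac{1}{9} = \frac{1}{3} + \frac{1}{9} = \frac{4}{9}$)
$g{\left(G,K \right)} = -2 + G$ ($g{\left(G,K \right)} = G - 2 = -2 + G$)
$z = \frac{1}{83} \approx 0.012048$
$V{\left(C \right)} = - \frac{172}{9}$ ($V{\left(C \right)} = - 4 \left(4 \cdot \frac{4}{9} + 3\right) = - 4 \left(\frac{16}{9} + 3\right) = \left(-4\right) \frac{43}{9} = - \frac{172}{9}$)
$\frac{-63 + 50}{g{\left(8,5 \right)} + V{\left(-2 \right)}} z - 102 = \frac{-63 + 50}{\left(-2 + 8\right) - \frac{172}{9}} \cdot \frac{1}{83} - 102 = - \frac{13}{6 - \frac{172}{9}} \cdot \frac{1}{83} - 102 = - \frac{13}{- \frac{118}{9}} \cdot \frac{1}{83} - 102 = \left(-13\right) \left(- \frac{9}{118}\right) \frac{1}{83} - 102 = \frac{117}{118} \cdot \frac{1}{83} - 102 = \frac{117}{9794} - 102 = - \frac{998871}{9794}$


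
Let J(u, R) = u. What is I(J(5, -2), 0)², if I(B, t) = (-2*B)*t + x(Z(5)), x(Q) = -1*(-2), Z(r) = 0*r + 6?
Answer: 4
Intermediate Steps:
Z(r) = 6 (Z(r) = 0 + 6 = 6)
x(Q) = 2
I(B, t) = 2 - 2*B*t (I(B, t) = (-2*B)*t + 2 = -2*B*t + 2 = 2 - 2*B*t)
I(J(5, -2), 0)² = (2 - 2*5*0)² = (2 + 0)² = 2² = 4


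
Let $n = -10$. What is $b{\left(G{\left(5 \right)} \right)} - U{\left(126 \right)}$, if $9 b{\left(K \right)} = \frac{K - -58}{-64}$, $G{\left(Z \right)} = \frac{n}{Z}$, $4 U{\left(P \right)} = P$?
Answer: $- \frac{2275}{72} \approx -31.597$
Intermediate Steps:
$U{\left(P \right)} = \frac{P}{4}$
$G{\left(Z \right)} = - \frac{10}{Z}$
$b{\left(K \right)} = - \frac{29}{288} - \frac{K}{576}$ ($b{\left(K \right)} = \frac{\left(K - -58\right) \frac{1}{-64}}{9} = \frac{\left(K + 58\right) \left(- \frac{1}{64}\right)}{9} = \frac{\left(58 + K\right) \left(- \frac{1}{64}\right)}{9} = \frac{- \frac{29}{32} - \frac{K}{64}}{9} = - \frac{29}{288} - \frac{K}{576}$)
$b{\left(G{\left(5 \right)} \right)} - U{\left(126 \right)} = \left(- \frac{29}{288} - \frac{\left(-10\right) \frac{1}{5}}{576}\right) - \frac{1}{4} \cdot 126 = \left(- \frac{29}{288} - \frac{\left(-10\right) \frac{1}{5}}{576}\right) - \frac{63}{2} = \left(- \frac{29}{288} - - \frac{1}{288}\right) - \frac{63}{2} = \left(- \frac{29}{288} + \frac{1}{288}\right) - \frac{63}{2} = - \frac{7}{72} - \frac{63}{2} = - \frac{2275}{72}$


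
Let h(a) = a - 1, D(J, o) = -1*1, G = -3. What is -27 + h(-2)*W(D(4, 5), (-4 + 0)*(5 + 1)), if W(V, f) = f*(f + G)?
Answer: -1971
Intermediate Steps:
D(J, o) = -1
h(a) = -1 + a
W(V, f) = f*(-3 + f) (W(V, f) = f*(f - 3) = f*(-3 + f))
-27 + h(-2)*W(D(4, 5), (-4 + 0)*(5 + 1)) = -27 + (-1 - 2)*(((-4 + 0)*(5 + 1))*(-3 + (-4 + 0)*(5 + 1))) = -27 - 3*(-4*6)*(-3 - 4*6) = -27 - (-72)*(-3 - 24) = -27 - (-72)*(-27) = -27 - 3*648 = -27 - 1944 = -1971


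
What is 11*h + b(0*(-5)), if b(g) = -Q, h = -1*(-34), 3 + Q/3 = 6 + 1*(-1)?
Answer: 368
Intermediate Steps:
Q = 6 (Q = -9 + 3*(6 + 1*(-1)) = -9 + 3*(6 - 1) = -9 + 3*5 = -9 + 15 = 6)
h = 34
b(g) = -6 (b(g) = -1*6 = -6)
11*h + b(0*(-5)) = 11*34 - 6 = 374 - 6 = 368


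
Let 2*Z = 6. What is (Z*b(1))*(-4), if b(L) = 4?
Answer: -48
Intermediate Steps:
Z = 3 (Z = (½)*6 = 3)
(Z*b(1))*(-4) = (3*4)*(-4) = 12*(-4) = -48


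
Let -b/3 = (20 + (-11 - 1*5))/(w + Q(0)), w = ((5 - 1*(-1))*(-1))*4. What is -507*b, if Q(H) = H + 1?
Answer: -6084/23 ≈ -264.52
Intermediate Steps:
w = -24 (w = ((5 + 1)*(-1))*4 = (6*(-1))*4 = -6*4 = -24)
Q(H) = 1 + H
b = 12/23 (b = -3*(20 + (-11 - 1*5))/(-24 + (1 + 0)) = -3*(20 + (-11 - 5))/(-24 + 1) = -3*(20 - 16)/(-23) = -12*(-1)/23 = -3*(-4/23) = 12/23 ≈ 0.52174)
-507*b = -507*12/23 = -6084/23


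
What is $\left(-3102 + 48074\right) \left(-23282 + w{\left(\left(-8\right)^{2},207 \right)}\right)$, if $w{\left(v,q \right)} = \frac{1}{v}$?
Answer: $- \frac{16752598421}{16} \approx -1.047 \cdot 10^{9}$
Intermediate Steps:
$\left(-3102 + 48074\right) \left(-23282 + w{\left(\left(-8\right)^{2},207 \right)}\right) = \left(-3102 + 48074\right) \left(-23282 + \frac{1}{\left(-8\right)^{2}}\right) = 44972 \left(-23282 + \frac{1}{64}\right) = 44972 \left(- \frac{1490047}{64}\right) = - \frac{16752598421}{16}$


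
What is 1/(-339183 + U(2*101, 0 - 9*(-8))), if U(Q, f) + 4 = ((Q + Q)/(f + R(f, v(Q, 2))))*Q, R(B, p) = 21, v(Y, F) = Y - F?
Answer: -93/31462783 ≈ -2.9559e-6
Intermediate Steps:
U(Q, f) = -4 + 2*Q²/(21 + f) (U(Q, f) = -4 + ((Q + Q)/(f + 21))*Q = -4 + ((2*Q)/(21 + f))*Q = -4 + (2*Q/(21 + f))*Q = -4 + 2*Q²/(21 + f))
1/(-339183 + U(2*101, 0 - 9*(-8))) = 1/(-339183 + 2*(-42 + (2*101)² - 2*(0 - 9*(-8)))/(21 + (0 - 9*(-8)))) = 1/(-339183 + 2*(-42 + 202² - 2*(0 + 72))/(21 + (0 + 72))) = 1/(-339183 + 2*(-42 + 40804 - 2*72)/(21 + 72)) = 1/(-339183 + 2*(-42 + 40804 - 144)/93) = 1/(-339183 + 2*(1/93)*40618) = 1/(-339183 + 81236/93) = 1/(-31462783/93) = -93/31462783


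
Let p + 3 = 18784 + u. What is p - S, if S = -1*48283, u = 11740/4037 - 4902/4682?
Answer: 633813767141/9450617 ≈ 67066.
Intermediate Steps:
u = 17588653/9450617 (u = 11740*(1/4037) - 4902*1/4682 = 11740/4037 - 2451/2341 = 17588653/9450617 ≈ 1.8611)
p = 177509626530/9450617 (p = -3 + (18784 + 17588653/9450617) = -3 + 177537978381/9450617 = 177509626530/9450617 ≈ 18783.)
S = -48283
p - S = 177509626530/9450617 - 1*(-48283) = 177509626530/9450617 + 48283 = 633813767141/9450617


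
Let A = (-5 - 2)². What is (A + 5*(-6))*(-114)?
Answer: -2166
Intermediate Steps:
A = 49 (A = (-7)² = 49)
(A + 5*(-6))*(-114) = (49 + 5*(-6))*(-114) = (49 - 30)*(-114) = 19*(-114) = -2166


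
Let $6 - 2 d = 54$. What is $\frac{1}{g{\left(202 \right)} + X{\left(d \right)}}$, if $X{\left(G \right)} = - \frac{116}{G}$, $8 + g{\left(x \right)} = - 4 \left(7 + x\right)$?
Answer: $- \frac{6}{5035} \approx -0.0011917$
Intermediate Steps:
$g{\left(x \right)} = -36 - 4 x$ ($g{\left(x \right)} = -8 - 4 \left(7 + x\right) = -8 - \left(28 + 4 x\right) = -36 - 4 x$)
$d = -24$ ($d = 3 - 27 = -24$)
$\frac{1}{g{\left(202 \right)} + X{\left(d \right)}} = \frac{1}{\left(-36 - 808\right) - \frac{116}{-24}} = \frac{1}{\left(-36 - 808\right) - - \frac{29}{6}} = \frac{1}{-844 + \frac{29}{6}} = \frac{1}{- \frac{5035}{6}} = - \frac{6}{5035}$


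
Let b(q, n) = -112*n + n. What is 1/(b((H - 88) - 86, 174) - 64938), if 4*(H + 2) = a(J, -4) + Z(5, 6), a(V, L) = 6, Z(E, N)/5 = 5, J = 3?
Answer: -1/84252 ≈ -1.1869e-5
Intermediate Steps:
Z(E, N) = 25 (Z(E, N) = 5*5 = 25)
H = 23/4 (H = -2 + (6 + 25)/4 = -2 + (1/4)*31 = -2 + 31/4 = 23/4 ≈ 5.7500)
b(q, n) = -111*n
1/(b((H - 88) - 86, 174) - 64938) = 1/(-111*174 - 64938) = 1/(-19314 - 64938) = 1/(-84252) = -1/84252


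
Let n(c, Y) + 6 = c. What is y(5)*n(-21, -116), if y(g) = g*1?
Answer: -135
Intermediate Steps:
y(g) = g
n(c, Y) = -6 + c
y(5)*n(-21, -116) = 5*(-6 - 21) = 5*(-27) = -135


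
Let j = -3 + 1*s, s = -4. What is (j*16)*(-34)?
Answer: 3808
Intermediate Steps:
j = -7 (j = -3 + 1*(-4) = -3 - 4 = -7)
(j*16)*(-34) = -7*16*(-34) = -112*(-34) = 3808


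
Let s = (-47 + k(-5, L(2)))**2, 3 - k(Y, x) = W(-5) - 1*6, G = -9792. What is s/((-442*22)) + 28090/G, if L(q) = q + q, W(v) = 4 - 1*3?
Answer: -162919/53856 ≈ -3.0251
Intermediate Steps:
W(v) = 1 (W(v) = 4 - 3 = 1)
L(q) = 2*q
k(Y, x) = 8 (k(Y, x) = 3 - (1 - 1*6) = 3 - (1 - 6) = 3 - 1*(-5) = 3 + 5 = 8)
s = 1521 (s = (-47 + 8)**2 = (-39)**2 = 1521)
s/((-442*22)) + 28090/G = 1521/((-442*22)) + 28090/(-9792) = 1521/(-9724) + 28090*(-1/9792) = 1521*(-1/9724) - 14045/4896 = -117/748 - 14045/4896 = -162919/53856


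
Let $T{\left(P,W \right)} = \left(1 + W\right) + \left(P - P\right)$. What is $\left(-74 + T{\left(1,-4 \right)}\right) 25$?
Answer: $-1925$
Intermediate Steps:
$T{\left(P,W \right)} = 1 + W$ ($T{\left(P,W \right)} = \left(1 + W\right) + 0 = 1 + W$)
$\left(-74 + T{\left(1,-4 \right)}\right) 25 = \left(-74 + \left(1 - 4\right)\right) 25 = \left(-74 - 3\right) 25 = \left(-77\right) 25 = -1925$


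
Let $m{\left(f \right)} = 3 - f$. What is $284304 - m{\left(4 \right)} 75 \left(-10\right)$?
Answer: $283554$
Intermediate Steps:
$284304 - m{\left(4 \right)} 75 \left(-10\right) = 284304 - \left(3 - 4\right) 75 \left(-10\right) = 284304 - \left(-1\right) 75 \left(-10\right) = 284304 - \left(-75\right) \left(-10\right) = 284304 - 750 = 283554$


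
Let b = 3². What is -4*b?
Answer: -36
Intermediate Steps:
b = 9
-4*b = -4*9 = -36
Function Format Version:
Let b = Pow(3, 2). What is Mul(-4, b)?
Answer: -36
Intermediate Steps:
b = 9
Mul(-4, b) = Mul(-4, 9) = -36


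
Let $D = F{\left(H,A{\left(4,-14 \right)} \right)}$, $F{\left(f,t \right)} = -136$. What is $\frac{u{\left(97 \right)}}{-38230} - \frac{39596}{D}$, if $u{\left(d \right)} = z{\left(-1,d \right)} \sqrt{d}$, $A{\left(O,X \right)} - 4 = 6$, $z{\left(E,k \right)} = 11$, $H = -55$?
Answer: $\frac{9899}{34} - \frac{11 \sqrt{97}}{38230} \approx 291.14$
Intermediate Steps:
$A{\left(O,X \right)} = 10$ ($A{\left(O,X \right)} = 4 + 6 = 10$)
$D = -136$
$u{\left(d \right)} = 11 \sqrt{d}$
$\frac{u{\left(97 \right)}}{-38230} - \frac{39596}{D} = \frac{11 \sqrt{97}}{-38230} - \frac{39596}{-136} = 11 \sqrt{97} \left(- \frac{1}{38230}\right) - - \frac{9899}{34} = - \frac{11 \sqrt{97}}{38230} + \frac{9899}{34} = \frac{9899}{34} - \frac{11 \sqrt{97}}{38230}$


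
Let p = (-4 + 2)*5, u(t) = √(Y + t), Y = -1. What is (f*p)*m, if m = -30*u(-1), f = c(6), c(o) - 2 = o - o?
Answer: 600*I*√2 ≈ 848.53*I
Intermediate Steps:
c(o) = 2 (c(o) = 2 + (o - o) = 2 + 0 = 2)
f = 2
u(t) = √(-1 + t)
p = -10 (p = -2*5 = -10)
m = -30*I*√2 (m = -30*√(-1 - 1) = -30*I*√2 ≈ -42.426*I)
(f*p)*m = (2*(-10))*(-30*I*√2) = -(-600)*I*√2 = 600*I*√2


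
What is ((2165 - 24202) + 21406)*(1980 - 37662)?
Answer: 22515342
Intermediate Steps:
((2165 - 24202) + 21406)*(1980 - 37662) = (-22037 + 21406)*(-35682) = -631*(-35682) = 22515342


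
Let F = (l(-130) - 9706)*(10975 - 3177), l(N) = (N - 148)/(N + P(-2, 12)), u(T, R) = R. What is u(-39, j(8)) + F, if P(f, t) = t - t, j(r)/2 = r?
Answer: -4918595258/65 ≈ -7.5671e+7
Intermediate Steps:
j(r) = 2*r
P(f, t) = 0
l(N) = (-148 + N)/N (l(N) = (N - 148)/(N + 0) = (-148 + N)/N)
F = -4918596298/65 (F = ((-148 - 130)/(-130) - 9706)*(10975 - 3177) = (-1/130*(-278) - 9706)*7798 = (139/65 - 9706)*7798 = -630751/65*7798 = -4918596298/65 ≈ -7.5671e+7)
u(-39, j(8)) + F = 2*8 - 4918596298/65 = 16 - 4918596298/65 = -4918595258/65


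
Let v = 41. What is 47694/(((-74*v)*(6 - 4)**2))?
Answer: -23847/6068 ≈ -3.9300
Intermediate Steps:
47694/(((-74*v)*(6 - 4)**2)) = 47694/(((-74*41)*(6 - 4)**2)) = 47694/((-3034*2**2)) = 47694/((-3034*4)) = 47694/(-12136) = 47694*(-1/12136) = -23847/6068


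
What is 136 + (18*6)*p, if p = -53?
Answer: -5588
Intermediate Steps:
136 + (18*6)*p = 136 + (18*6)*(-53) = 136 + 108*(-53) = 136 - 5724 = -5588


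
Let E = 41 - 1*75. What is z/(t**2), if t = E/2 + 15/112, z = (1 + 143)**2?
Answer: 260112384/3568321 ≈ 72.895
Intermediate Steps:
E = -34 (E = 41 - 75 = -34)
z = 20736 (z = 144**2 = 20736)
t = -1889/112 (t = -34/2 + 15/112 = -34*1/2 + 15*(1/112) = -17 + 15/112 = -1889/112 ≈ -16.866)
z/(t**2) = 20736/((-1889/112)**2) = 20736/(3568321/12544) = 20736*(12544/3568321) = 260112384/3568321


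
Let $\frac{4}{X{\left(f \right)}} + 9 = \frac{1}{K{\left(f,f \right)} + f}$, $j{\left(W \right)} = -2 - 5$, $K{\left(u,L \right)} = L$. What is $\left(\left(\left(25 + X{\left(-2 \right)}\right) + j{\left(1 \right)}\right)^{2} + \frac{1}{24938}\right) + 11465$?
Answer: $\frac{10863589327}{922706} \approx 11774.0$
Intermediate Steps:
$j{\left(W \right)} = -7$ ($j{\left(W \right)} = -2 - 5 = -7$)
$X{\left(f \right)} = \frac{4}{-9 + \frac{1}{2 f}}$ ($X{\left(f \right)} = \frac{4}{-9 + \frac{1}{f + f}} = \frac{4}{-9 + \frac{1}{2 f}}$)
$\left(\left(\left(25 + X{\left(-2 \right)}\right) + j{\left(1 \right)}\right)^{2} + \frac{1}{24938}\right) + 11465 = \left(\left(\left(25 - - \frac{16}{-1 + 18 \left(-2\right)}\right) - 7\right)^{2} + \frac{1}{24938}\right) + 11465 = \left(\left(\left(25 - - \frac{16}{-1 - 36}\right) - 7\right)^{2} + \frac{1}{24938}\right) + 11465 = \left(\left(\left(25 - - \frac{16}{-37}\right) - 7\right)^{2} + \frac{1}{24938}\right) + 11465 = \left(\left(\left(25 - \left(-16\right) \left(- \frac{1}{37}\right)\right) - 7\right)^{2} + \frac{1}{24938}\right) + 11465 = \left(\left(\left(25 - \frac{16}{37}\right) - 7\right)^{2} + \frac{1}{24938}\right) + 11465 = \left(\left(\frac{909}{37} - 7\right)^{2} + \frac{1}{24938}\right) + 11465 = \left(\left(\frac{650}{37}\right)^{2} + \frac{1}{24938}\right) + 11465 = \left(\frac{422500}{1369} + \frac{1}{24938}\right) + 11465 = \frac{284765037}{922706} + 11465 = \frac{10863589327}{922706}$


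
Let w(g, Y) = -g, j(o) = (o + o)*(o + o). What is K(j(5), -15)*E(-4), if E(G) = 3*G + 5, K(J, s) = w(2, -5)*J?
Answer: 1400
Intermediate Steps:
j(o) = 4*o² (j(o) = (2*o)*(2*o) = 4*o²)
K(J, s) = -2*J (K(J, s) = (-1*2)*J = -2*J)
E(G) = 5 + 3*G
K(j(5), -15)*E(-4) = (-8*5²)*(5 + 3*(-4)) = (-8*25)*(5 - 12) = -2*100*(-7) = -200*(-7) = 1400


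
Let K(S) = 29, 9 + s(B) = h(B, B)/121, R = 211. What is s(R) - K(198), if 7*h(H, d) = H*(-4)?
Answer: -33030/847 ≈ -38.996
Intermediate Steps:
h(H, d) = -4*H/7 (h(H, d) = (H*(-4))/7 = (-4*H)/7 = -4*H/7)
s(B) = -9 - 4*B/847 (s(B) = -9 - 4*B/7/121 = -9 - 4*B/7*(1/121) = -9 - 4*B/847)
s(R) - K(198) = (-9 - 4/847*211) - 1*29 = (-9 - 844/847) - 29 = -8467/847 - 29 = -33030/847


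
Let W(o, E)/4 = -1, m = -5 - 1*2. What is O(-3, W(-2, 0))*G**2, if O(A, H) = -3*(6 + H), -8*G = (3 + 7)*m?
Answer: -3675/8 ≈ -459.38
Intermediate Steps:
m = -7 (m = -5 - 2 = -7)
W(o, E) = -4 (W(o, E) = 4*(-1) = -4)
G = 35/4 (G = -(3 + 7)*(-7)/8 = -5*(-7)/4 = -1/8*(-70) = 35/4 ≈ 8.7500)
O(A, H) = -18 - 3*H
O(-3, W(-2, 0))*G**2 = (-18 - 3*(-4))*(35/4)**2 = (-18 + 12)*(1225/16) = -6*1225/16 = -3675/8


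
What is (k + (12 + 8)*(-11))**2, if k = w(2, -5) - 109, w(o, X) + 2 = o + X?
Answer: 111556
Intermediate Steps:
w(o, X) = -2 + X + o (w(o, X) = -2 + (o + X) = -2 + (X + o) = -2 + X + o)
k = -114 (k = (-2 - 5 + 2) - 109 = -5 - 109 = -114)
(k + (12 + 8)*(-11))**2 = (-114 + (12 + 8)*(-11))**2 = (-114 + 20*(-11))**2 = (-114 - 220)**2 = (-334)**2 = 111556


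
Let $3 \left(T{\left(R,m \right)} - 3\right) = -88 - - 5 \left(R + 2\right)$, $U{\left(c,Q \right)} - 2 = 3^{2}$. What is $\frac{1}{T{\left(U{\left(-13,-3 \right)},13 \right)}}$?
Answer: $- \frac{3}{14} \approx -0.21429$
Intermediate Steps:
$U{\left(c,Q \right)} = 11$ ($U{\left(c,Q \right)} = 2 + 3^{2} = 2 + 9 = 11$)
$T{\left(R,m \right)} = -23 + \frac{5 R}{3}$ ($T{\left(R,m \right)} = 3 + \frac{-88 - - 5 \left(R + 2\right)}{3} = 3 + \frac{-88 - - 5 \left(2 + R\right)}{3} = 3 + \frac{-88 - \left(-10 - 5 R\right)}{3} = 3 + \frac{-88 + \left(10 + 5 R\right)}{3} = 3 + \frac{-78 + 5 R}{3} = 3 + \left(-26 + \frac{5 R}{3}\right) = -23 + \frac{5 R}{3}$)
$\frac{1}{T{\left(U{\left(-13,-3 \right)},13 \right)}} = \frac{1}{-23 + \frac{5}{3} \cdot 11} = \frac{1}{-23 + \frac{55}{3}} = \frac{1}{- \frac{14}{3}} = - \frac{3}{14}$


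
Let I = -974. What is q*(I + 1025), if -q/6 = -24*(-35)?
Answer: -257040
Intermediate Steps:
q = -5040 (q = -(-144)*(-35) = -6*840 = -5040)
q*(I + 1025) = -5040*(-974 + 1025) = -5040*51 = -257040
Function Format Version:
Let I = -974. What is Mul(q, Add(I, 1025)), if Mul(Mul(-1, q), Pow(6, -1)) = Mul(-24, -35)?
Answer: -257040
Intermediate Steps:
q = -5040 (q = Mul(-6, Mul(-24, -35)) = Mul(-6, 840) = -5040)
Mul(q, Add(I, 1025)) = Mul(-5040, Add(-974, 1025)) = Mul(-5040, 51) = -257040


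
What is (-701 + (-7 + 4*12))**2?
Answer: 435600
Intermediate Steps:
(-701 + (-7 + 4*12))**2 = (-701 + (-7 + 48))**2 = (-701 + 41)**2 = (-660)**2 = 435600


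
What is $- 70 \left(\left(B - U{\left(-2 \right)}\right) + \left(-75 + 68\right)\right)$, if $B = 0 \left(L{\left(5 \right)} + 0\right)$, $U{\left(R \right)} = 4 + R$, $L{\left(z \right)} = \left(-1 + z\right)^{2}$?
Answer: $630$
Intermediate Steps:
$B = 0$ ($B = 0 \left(\left(-1 + 5\right)^{2} + 0\right) = 0 \left(4^{2} + 0\right) = 0 \left(16 + 0\right) = 0 \cdot 16 = 0$)
$- 70 \left(\left(B - U{\left(-2 \right)}\right) + \left(-75 + 68\right)\right) = - 70 \left(\left(0 - \left(4 - 2\right)\right) + \left(-75 + 68\right)\right) = - 70 \left(\left(0 - 2\right) - 7\right) = - 70 \left(-2 - 7\right) = \left(-70\right) \left(-9\right) = 630$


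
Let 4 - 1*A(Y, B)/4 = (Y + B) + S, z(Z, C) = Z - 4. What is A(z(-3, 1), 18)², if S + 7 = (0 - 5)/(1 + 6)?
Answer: 400/49 ≈ 8.1633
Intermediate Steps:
S = -54/7 (S = -7 + (0 - 5)/(1 + 6) = -7 - 5/7 = -54/7 ≈ -7.7143)
z(Z, C) = -4 + Z
A(Y, B) = 328/7 - 4*B - 4*Y (A(Y, B) = 16 - 4*((Y + B) - 54/7) = 16 - 4*((B + Y) - 54/7) = 16 - 4*(-54/7 + B + Y) = 16 + (216/7 - 4*B - 4*Y) = 328/7 - 4*B - 4*Y)
A(z(-3, 1), 18)² = (328/7 - 4*18 - 4*(-4 - 3))² = (328/7 - 72 - 4*(-7))² = (328/7 - 72 + 28)² = (20/7)² = 400/49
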